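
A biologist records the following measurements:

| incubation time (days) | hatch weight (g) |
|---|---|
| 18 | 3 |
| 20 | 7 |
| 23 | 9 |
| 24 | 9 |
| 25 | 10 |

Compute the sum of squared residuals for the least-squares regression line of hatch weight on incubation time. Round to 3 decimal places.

2.935

n = 5, Σx = 110, Σy = 38, Σxy = 867, Σx² = 2454, Σy² = 320
Sxx = Σx² − (Σx)²/n = 2454 − 2420 = 34
Sxy = Σxy − (Σx)(Σy)/n = 867 − 836 = 31
Syy = Σy² − (Σy)²/n = 320 − 288.8 = 31.2
b = Sxy/Sxx = 31/34 = 0.911765
SSE = Syy − b·Sxy = 31.2 − 0.911765·31 = 2.935294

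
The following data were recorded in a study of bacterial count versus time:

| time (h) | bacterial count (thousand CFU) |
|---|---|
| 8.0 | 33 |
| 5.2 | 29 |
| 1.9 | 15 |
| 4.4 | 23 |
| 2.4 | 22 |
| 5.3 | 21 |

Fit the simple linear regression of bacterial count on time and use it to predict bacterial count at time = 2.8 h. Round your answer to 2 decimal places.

n = 6, Σx = 27.2, Σy = 143, Σxy = 708.6, Σx² = 147.86
Sxx = Σx² − (Σx)²/n = 147.86 − 123.306667 = 24.553333
Sxy = Σxy − (Σx)(Σy)/n = 708.6 − 648.266667 = 60.333333
b = Sxy/Sxx = 60.333333/24.553333 = 2.457236
a = ȳ − b·x̄ = 23.833333 − 2.457236·4.533333 = 12.693864
ŷ(2.8) = a + b·2.8 = 12.693864 + 2.457236·2.8 = 19.574124

19.57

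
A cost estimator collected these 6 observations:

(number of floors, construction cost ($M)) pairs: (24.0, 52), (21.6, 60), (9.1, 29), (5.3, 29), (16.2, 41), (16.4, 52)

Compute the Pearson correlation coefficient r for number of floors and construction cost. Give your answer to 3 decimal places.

0.904

n = 6, Σx = 92.6, Σy = 263, Σxy = 4478.6, Σx² = 1684.86, Σy² = 12371
Sxx = Σx² − (Σx)²/n = 1684.86 − 1429.126667 = 255.733333
Sxy = Σxy − (Σx)(Σy)/n = 4478.6 − 4058.966667 = 419.633333
Syy = Σy² − (Σy)²/n = 12371 − 11528.166667 = 842.833333
r = Sxy/√(Sxx·Syy) = 419.633333/√(215540.577778) = 419.633333/464.263479 = 0.903869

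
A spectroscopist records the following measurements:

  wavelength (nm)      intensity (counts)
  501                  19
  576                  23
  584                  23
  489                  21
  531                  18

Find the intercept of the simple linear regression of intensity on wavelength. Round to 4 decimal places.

n = 5, Σx = 2681, Σy = 104, Σxy = 56026, Σx² = 1444915
Sxx = Σx² − (Σx)²/n = 1444915 − 1437552.2 = 7362.8
Sxy = Σxy − (Σx)(Σy)/n = 56026 − 55764.8 = 261.2
b = Sxy/Sxx = 261.2/7362.8 = 0.035476
a = ȳ − b·x̄ = 20.8 − 0.035476·536.2 = 1.777965

1.7780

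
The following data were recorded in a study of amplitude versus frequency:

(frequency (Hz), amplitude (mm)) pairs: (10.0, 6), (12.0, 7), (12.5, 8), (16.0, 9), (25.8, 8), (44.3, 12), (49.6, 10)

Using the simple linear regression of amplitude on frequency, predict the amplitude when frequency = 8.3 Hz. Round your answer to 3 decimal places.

n = 7, Σx = 170.2, Σy = 60, Σxy = 1622, Σx² = 5744.54
Sxx = Σx² − (Σx)²/n = 5744.54 − 4138.291429 = 1606.248571
Sxy = Σxy − (Σx)(Σy)/n = 1622 − 1458.857143 = 163.142857
b = Sxy/Sxx = 163.142857/1606.248571 = 0.101568
a = ȳ − b·x̄ = 8.571429 − 0.101568·24.314286 = 6.101884
ŷ(8.3) = a + b·8.3 = 6.101884 + 0.101568·8.3 = 6.944896

6.945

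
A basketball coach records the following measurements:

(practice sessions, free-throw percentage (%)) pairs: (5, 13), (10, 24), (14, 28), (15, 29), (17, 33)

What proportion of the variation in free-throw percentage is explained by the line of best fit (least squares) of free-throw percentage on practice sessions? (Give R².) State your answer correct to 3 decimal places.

n = 5, Σx = 61, Σy = 127, Σxy = 1693, Σx² = 835, Σy² = 3459
Sxx = Σx² − (Σx)²/n = 835 − 744.2 = 90.8
Sxy = Σxy − (Σx)(Σy)/n = 1693 − 1549.4 = 143.6
Syy = Σy² − (Σy)²/n = 3459 − 3225.8 = 233.2
R² = Sxy²/(Sxx·Syy) = (143.6)²/(90.8·233.2) = 0.973855

0.974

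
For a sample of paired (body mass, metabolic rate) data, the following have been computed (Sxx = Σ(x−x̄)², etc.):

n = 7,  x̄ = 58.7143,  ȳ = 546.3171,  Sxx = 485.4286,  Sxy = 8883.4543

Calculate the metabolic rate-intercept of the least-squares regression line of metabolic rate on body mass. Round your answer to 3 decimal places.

-528.168

b = Sxy/Sxx = 8883.4543/485.4286 = 18.300228
a = ȳ − b·x̄ = 546.3171 − 18.300228·58.7143 = -528.168006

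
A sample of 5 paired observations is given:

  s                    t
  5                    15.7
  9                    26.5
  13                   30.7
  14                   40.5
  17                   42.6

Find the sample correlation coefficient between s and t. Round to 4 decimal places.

n = 5, Σx = 58, Σy = 156, Σxy = 2007.3, Σx² = 760, Σy² = 5346.24
Sxx = Σx² − (Σx)²/n = 760 − 672.8 = 87.2
Sxy = Σxy − (Σx)(Σy)/n = 2007.3 − 1809.6 = 197.7
Syy = Σy² − (Σy)²/n = 5346.24 − 4867.2 = 479.04
r = Sxy/√(Sxx·Syy) = 197.7/√(41772.288) = 197.7/204.382700 = 0.967303

0.9673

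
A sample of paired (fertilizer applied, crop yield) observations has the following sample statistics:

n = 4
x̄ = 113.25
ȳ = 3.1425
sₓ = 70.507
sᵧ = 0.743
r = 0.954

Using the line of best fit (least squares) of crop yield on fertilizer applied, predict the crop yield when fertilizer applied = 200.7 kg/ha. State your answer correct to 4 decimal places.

4.0217

b = r · sᵧ/sₓ = 0.954 · 0.743/70.507 = 0.010053
a = ȳ − b·x̄ = 3.1425 − 0.010053·113.25 = 2.003973
ŷ(200.7) = a + b·200.7 = 2.003973 + 0.010053·200.7 = 4.021654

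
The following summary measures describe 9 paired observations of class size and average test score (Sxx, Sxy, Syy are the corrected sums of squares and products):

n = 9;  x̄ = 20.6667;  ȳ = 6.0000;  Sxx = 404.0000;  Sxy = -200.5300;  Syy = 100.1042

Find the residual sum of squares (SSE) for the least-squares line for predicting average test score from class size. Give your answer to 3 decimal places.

b = Sxy/Sxx = -200.53/404 = -0.496361
SSE = Syy − b·Sxy = 100.1042 − (-0.496361)·(-200.53) = 0.568851

0.569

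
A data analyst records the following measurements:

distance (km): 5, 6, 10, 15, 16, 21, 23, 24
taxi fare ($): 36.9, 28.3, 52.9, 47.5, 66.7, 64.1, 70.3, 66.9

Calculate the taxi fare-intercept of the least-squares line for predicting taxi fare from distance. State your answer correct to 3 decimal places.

26.071

n = 8, Σx = 120, Σy = 433.6, Σxy = 7231.6, Σx² = 2188
Sxx = Σx² − (Σx)²/n = 2188 − 1800 = 388
Sxy = Σxy − (Σx)(Σy)/n = 7231.6 − 6504 = 727.6
b = Sxy/Sxx = 727.6/388 = 1.875258
a = ȳ − b·x̄ = 54.2 − 1.875258·15 = 26.071134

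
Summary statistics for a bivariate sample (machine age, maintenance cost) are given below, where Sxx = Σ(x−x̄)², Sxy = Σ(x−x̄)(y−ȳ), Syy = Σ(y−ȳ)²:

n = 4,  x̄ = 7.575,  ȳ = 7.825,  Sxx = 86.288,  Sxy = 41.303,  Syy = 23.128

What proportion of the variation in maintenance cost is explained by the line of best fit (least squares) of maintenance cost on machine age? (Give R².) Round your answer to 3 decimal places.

0.855

R² = Sxy²/(Sxx·Syy) = (41.303)²/(86.288·23.128) = 0.854820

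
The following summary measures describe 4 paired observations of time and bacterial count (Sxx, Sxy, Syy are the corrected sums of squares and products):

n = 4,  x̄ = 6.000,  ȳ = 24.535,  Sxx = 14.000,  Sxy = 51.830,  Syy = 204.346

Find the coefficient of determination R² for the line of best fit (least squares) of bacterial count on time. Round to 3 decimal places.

0.939

R² = Sxy²/(Sxx·Syy) = (51.83)²/(14·204.346) = 0.939006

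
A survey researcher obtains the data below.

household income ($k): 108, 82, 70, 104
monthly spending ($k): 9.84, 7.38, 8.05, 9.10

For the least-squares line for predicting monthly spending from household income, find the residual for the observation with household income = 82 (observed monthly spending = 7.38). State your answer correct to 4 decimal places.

n = 4, Σx = 364, Σy = 34.37, Σxy = 3177.78, Σx² = 34104
Sxx = Σx² − (Σx)²/n = 34104 − 33124 = 980
Sxy = Σxy − (Σx)(Σy)/n = 3177.78 − 3127.67 = 50.11
b = Sxy/Sxx = 50.11/980 = 0.051133
a = ȳ − b·x̄ = 8.5925 − 0.051133·91 = 3.939429
ŷ(82) = 3.939429 + 0.051133·82 = 8.132306
residual = y − ŷ = 7.38 − 8.132306 = -0.752306

-0.7523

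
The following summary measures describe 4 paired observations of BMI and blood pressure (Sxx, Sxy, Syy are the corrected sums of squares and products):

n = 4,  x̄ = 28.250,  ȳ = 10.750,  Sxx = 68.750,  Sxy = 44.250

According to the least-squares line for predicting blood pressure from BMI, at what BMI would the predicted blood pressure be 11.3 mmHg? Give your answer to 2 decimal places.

29.10

b = Sxy/Sxx = 44.25/68.75 = 0.643636
a = ȳ − b·x̄ = 10.75 − 0.643636·28.25 = -7.432727
Set a + b·x = 11.3: x = (11.3 − (-7.432727)) / 0.643636 = 29.104520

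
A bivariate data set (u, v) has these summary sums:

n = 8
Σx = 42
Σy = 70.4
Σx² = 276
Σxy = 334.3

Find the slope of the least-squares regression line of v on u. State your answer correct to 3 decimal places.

Sxx = Σx² − (Σx)²/n = 276 − 220.5 = 55.5
Sxy = Σxy − (Σx)(Σy)/n = 334.3 − 369.6 = -35.3
b = Sxy/Sxx = -35.3/55.5 = -0.636036

-0.636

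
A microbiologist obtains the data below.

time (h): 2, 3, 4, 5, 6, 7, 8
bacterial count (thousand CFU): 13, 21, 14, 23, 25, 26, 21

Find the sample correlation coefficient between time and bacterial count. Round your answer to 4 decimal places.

n = 7, Σx = 35, Σy = 143, Σxy = 760, Σx² = 203, Σy² = 3077
Sxx = Σx² − (Σx)²/n = 203 − 175 = 28
Sxy = Σxy − (Σx)(Σy)/n = 760 − 715 = 45
Syy = Σy² − (Σy)²/n = 3077 − 2921.285714 = 155.714286
r = Sxy/√(Sxx·Syy) = 45/√(4360) = 45/66.030296 = 0.681505

0.6815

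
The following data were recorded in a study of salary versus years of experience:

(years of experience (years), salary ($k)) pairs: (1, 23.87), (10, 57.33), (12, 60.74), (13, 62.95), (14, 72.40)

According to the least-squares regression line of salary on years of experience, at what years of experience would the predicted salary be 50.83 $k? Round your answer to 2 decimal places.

8.68

n = 5, Σx = 50, Σy = 277.29, Σxy = 3158, Σx² = 610
Sxx = Σx² − (Σx)²/n = 610 − 500 = 110
Sxy = Σxy − (Σx)(Σy)/n = 3158 − 2772.9 = 385.1
b = Sxy/Sxx = 385.1/110 = 3.500909
a = ȳ − b·x̄ = 55.458 − 3.500909·10 = 20.448909
Set a + b·x = 50.83: x = (50.83 − 20.448909) / 3.500909 = 8.678058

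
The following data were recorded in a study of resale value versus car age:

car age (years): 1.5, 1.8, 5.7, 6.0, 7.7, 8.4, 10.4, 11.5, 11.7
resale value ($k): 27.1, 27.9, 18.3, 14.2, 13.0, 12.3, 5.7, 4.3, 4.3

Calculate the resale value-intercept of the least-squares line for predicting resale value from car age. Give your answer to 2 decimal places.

30.91

n = 9, Σx = 64.7, Σy = 127.1, Σxy = 642.84, Σx² = 581.13
Sxx = Σx² − (Σx)²/n = 581.13 − 465.121111 = 116.008889
Sxy = Σxy − (Σx)(Σy)/n = 642.84 − 913.707778 = -270.867778
b = Sxy/Sxx = -270.867778/116.008889 = -2.334888
a = ȳ − b·x̄ = 14.122222 − (-2.334888)·7.188889 = 30.907474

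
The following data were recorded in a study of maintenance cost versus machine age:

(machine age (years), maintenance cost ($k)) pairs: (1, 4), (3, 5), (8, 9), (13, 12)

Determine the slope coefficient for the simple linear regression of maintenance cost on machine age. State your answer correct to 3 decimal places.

n = 4, Σx = 25, Σy = 30, Σxy = 247, Σx² = 243
Sxx = Σx² − (Σx)²/n = 243 − 156.25 = 86.75
Sxy = Σxy − (Σx)(Σy)/n = 247 − 187.5 = 59.5
b = Sxy/Sxx = 59.5/86.75 = 0.685879

0.686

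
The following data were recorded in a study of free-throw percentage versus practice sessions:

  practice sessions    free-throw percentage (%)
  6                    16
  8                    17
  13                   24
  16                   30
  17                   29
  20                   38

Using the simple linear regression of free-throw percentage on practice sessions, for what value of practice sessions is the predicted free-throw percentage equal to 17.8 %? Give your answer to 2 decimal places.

n = 6, Σx = 80, Σy = 154, Σxy = 2277, Σx² = 1214
Sxx = Σx² − (Σx)²/n = 1214 − 1066.666667 = 147.333333
Sxy = Σxy − (Σx)(Σy)/n = 2277 − 2053.333333 = 223.666667
b = Sxy/Sxx = 223.666667/147.333333 = 1.518100
a = ȳ − b·x̄ = 25.666667 − 1.518100·13.333333 = 5.425339
Set a + b·x = 17.8: x = (17.8 − 5.425339) / 1.518100 = 8.151416

8.15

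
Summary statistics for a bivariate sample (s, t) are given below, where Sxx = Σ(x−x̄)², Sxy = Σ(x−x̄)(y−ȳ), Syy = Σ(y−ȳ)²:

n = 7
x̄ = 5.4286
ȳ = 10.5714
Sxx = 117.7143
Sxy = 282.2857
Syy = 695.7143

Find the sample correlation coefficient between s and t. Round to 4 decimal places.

0.9864

r = Sxy/√(Sxx·Syy) = 282.2857/√(81895.521824) = 282.2857/286.173936 = 0.986413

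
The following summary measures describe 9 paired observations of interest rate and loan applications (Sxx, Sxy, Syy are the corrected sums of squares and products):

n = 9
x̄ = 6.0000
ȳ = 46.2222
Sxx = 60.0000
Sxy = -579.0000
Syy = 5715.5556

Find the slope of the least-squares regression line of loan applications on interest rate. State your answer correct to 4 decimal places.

-9.6500

b = Sxy/Sxx = -579/60 = -9.65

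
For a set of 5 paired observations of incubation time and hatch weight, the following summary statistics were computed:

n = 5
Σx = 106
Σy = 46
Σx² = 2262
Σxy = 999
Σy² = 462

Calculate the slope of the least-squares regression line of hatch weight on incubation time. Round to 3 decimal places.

1.608

Sxx = Σx² − (Σx)²/n = 2262 − 2247.2 = 14.8
Sxy = Σxy − (Σx)(Σy)/n = 999 − 975.2 = 23.8
b = Sxy/Sxx = 23.8/14.8 = 1.608108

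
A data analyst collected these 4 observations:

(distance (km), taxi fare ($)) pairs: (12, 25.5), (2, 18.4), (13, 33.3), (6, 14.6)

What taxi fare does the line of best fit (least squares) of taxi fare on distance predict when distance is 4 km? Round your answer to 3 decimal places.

n = 4, Σx = 33, Σy = 91.8, Σxy = 863.3, Σx² = 353
Sxx = Σx² − (Σx)²/n = 353 − 272.25 = 80.75
Sxy = Σxy − (Σx)(Σy)/n = 863.3 − 757.35 = 105.95
b = Sxy/Sxx = 105.95/80.75 = 1.312074
a = ȳ − b·x̄ = 22.95 − 1.312074·8.25 = 12.125387
ŷ(4) = a + b·4 = 12.125387 + 1.312074·4 = 17.373684

17.374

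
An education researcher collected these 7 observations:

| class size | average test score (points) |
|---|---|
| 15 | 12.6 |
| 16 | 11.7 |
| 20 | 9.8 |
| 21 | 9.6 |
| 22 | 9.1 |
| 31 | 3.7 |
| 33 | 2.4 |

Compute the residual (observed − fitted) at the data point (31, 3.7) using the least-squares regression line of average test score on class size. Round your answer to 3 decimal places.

-0.014

n = 7, Σx = 158, Σy = 58.9, Σxy = 1167.9, Σx² = 3856
Sxx = Σx² − (Σx)²/n = 3856 − 3566.285714 = 289.714286
Sxy = Σxy − (Σx)(Σy)/n = 1167.9 − 1329.457143 = -161.557143
b = Sxy/Sxx = -161.557143/289.714286 = -0.557643
a = ȳ − b·x̄ = 8.414286 − (-0.557643)·22.571429 = 21.001085
ŷ(31) = 21.001085 + (-0.557643)·31 = 3.714152
residual = y − ŷ = 3.7 − 3.714152 = -0.014152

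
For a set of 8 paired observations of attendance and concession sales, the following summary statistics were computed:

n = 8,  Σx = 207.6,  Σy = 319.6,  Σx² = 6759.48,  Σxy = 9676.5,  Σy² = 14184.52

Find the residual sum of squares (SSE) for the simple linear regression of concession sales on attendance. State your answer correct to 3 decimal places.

Sxx = Σx² − (Σx)²/n = 6759.48 − 5387.22 = 1372.26
Sxy = Σxy − (Σx)(Σy)/n = 9676.5 − 8293.62 = 1382.88
Syy = Σy² − (Σy)²/n = 14184.52 − 12768.02 = 1416.5
b = Sxy/Sxx = 1382.88/1372.26 = 1.007739
SSE = Syy − b·Sxy = 1416.5 − 1.007739·1382.88 = 22.917811

22.918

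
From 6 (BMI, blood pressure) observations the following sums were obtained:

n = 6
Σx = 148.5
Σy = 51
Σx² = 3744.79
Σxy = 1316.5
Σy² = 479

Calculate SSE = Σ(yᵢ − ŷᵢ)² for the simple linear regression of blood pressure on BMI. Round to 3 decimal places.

Sxx = Σx² − (Σx)²/n = 3744.79 − 3675.375 = 69.415
Sxy = Σxy − (Σx)(Σy)/n = 1316.5 − 1262.25 = 54.25
Syy = Σy² − (Σy)²/n = 479 − 433.5 = 45.5
b = Sxy/Sxx = 54.25/69.415 = 0.781531
SSE = Syy − b·Sxy = 45.5 − 0.781531·54.25 = 3.101923

3.102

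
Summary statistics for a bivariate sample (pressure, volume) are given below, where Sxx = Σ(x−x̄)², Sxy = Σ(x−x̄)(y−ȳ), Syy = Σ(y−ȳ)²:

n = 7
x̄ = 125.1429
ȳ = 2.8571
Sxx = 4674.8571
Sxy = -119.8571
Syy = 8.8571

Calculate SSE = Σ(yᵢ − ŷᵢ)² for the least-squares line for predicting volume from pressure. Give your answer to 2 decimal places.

b = Sxy/Sxx = -119.8571/4674.8571 = -0.025639
SSE = Syy − b·Sxy = 8.8571 − (-0.025639)·(-119.8571) = 5.784124

5.78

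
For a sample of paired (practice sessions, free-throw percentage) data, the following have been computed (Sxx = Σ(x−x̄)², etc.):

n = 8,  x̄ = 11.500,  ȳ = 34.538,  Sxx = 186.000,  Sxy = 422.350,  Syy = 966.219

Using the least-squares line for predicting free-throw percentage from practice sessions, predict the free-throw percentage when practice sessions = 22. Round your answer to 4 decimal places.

58.3803

b = Sxy/Sxx = 422.35/186 = 2.270699
a = ȳ − b·x̄ = 34.538 − 2.270699·11.5 = 8.424962
ŷ(22) = a + b·22 = 8.424962 + 2.270699·22 = 58.380339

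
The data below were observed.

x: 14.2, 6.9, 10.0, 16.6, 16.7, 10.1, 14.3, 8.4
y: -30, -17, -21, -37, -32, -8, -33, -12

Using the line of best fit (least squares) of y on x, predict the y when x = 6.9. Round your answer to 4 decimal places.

-10.7592

n = 8, Σx = 97.2, Σy = -190, Σxy = -2555.4, Σx² = 1280.76
Sxx = Σx² − (Σx)²/n = 1280.76 − 1180.98 = 99.78
Sxy = Σxy − (Σx)(Σy)/n = -2555.4 − (-2308.5) = -246.9
b = Sxy/Sxx = -246.9/99.78 = -2.474444
a = ȳ − b·x̄ = -23.75 − (-2.474444)·12.15 = 6.314492
ŷ(6.9) = a + b·6.9 = 6.314492 + (-2.474444)·6.9 = -10.759170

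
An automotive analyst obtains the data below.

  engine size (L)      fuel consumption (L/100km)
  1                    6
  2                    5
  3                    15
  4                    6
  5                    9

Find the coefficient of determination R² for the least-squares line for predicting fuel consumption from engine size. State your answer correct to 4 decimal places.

n = 5, Σx = 15, Σy = 41, Σxy = 130, Σx² = 55, Σy² = 403
Sxx = Σx² − (Σx)²/n = 55 − 45 = 10
Sxy = Σxy − (Σx)(Σy)/n = 130 − 123 = 7
Syy = Σy² − (Σy)²/n = 403 − 336.2 = 66.8
R² = Sxy²/(Sxx·Syy) = (7)²/(10·66.8) = 0.073353

0.0734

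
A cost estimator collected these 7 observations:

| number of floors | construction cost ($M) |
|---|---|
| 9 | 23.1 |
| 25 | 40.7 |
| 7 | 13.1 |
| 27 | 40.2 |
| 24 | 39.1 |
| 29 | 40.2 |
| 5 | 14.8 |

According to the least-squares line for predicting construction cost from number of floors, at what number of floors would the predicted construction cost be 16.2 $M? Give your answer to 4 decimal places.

6.2002

n = 7, Σx = 126, Σy = 211.2, Σxy = 4580.7, Σx² = 2926
Sxx = Σx² − (Σx)²/n = 2926 − 2268 = 658
Sxy = Σxy − (Σx)(Σy)/n = 4580.7 − 3801.6 = 779.1
b = Sxy/Sxx = 779.1/658 = 1.184043
a = ȳ − b·x̄ = 30.171429 − 1.184043·18 = 8.858663
Set a + b·x = 16.2: x = (16.2 − 8.858663) / 1.184043 = 6.200231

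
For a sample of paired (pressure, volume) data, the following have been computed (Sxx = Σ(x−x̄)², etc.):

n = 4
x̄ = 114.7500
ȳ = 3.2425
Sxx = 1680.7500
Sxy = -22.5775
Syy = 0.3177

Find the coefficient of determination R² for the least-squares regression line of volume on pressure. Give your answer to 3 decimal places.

R² = Sxy²/(Sxx·Syy) = (-22.5775)²/(1680.75·0.3177) = 0.954622

0.955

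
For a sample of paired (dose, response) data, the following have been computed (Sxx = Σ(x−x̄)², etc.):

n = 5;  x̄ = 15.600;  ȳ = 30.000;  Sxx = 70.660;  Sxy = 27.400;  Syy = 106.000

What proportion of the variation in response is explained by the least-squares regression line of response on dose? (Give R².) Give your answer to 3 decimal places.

R² = Sxy²/(Sxx·Syy) = (27.4)²/(70.66·106) = 0.100236

0.100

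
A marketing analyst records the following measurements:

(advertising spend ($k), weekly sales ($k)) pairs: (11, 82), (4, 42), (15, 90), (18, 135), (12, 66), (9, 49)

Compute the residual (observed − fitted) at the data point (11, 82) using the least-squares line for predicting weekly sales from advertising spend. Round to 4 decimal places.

n = 6, Σx = 69, Σy = 464, Σxy = 6083, Σx² = 911
Sxx = Σx² − (Σx)²/n = 911 − 793.5 = 117.5
Sxy = Σxy − (Σx)(Σy)/n = 6083 − 5336 = 747
b = Sxy/Sxx = 747/117.5 = 6.357447
a = ȳ − b·x̄ = 77.333333 − 6.357447·11.5 = 4.222695
ŷ(11) = 4.222695 + 6.357447·11 = 74.154610
residual = y − ŷ = 82 − 74.154610 = 7.845390

7.8454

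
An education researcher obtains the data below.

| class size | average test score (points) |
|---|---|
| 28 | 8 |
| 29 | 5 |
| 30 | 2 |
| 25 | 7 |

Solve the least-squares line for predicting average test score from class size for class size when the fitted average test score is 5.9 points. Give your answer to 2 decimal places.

n = 4, Σx = 112, Σy = 22, Σxy = 604, Σx² = 3150
Sxx = Σx² − (Σx)²/n = 3150 − 3136 = 14
Sxy = Σxy − (Σx)(Σy)/n = 604 − 616 = -12
b = Sxy/Sxx = -12/14 = -0.857143
a = ȳ − b·x̄ = 5.5 − (-0.857143)·28 = 29.5
Set a + b·x = 5.9: x = (5.9 − 29.5) / (-0.857143) = 27.533333

27.53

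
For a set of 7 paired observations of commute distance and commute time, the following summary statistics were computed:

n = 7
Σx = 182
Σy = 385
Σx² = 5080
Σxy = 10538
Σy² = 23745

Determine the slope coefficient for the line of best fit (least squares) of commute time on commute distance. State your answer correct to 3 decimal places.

Sxx = Σx² − (Σx)²/n = 5080 − 4732 = 348
Sxy = Σxy − (Σx)(Σy)/n = 10538 − 10010 = 528
b = Sxy/Sxx = 528/348 = 1.517241

1.517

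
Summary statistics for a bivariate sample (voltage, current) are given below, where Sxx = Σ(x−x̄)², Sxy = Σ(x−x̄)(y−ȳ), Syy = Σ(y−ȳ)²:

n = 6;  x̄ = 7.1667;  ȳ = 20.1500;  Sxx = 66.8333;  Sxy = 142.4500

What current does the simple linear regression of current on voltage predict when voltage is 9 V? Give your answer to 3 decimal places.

24.058

b = Sxy/Sxx = 142.45/66.8333 = 2.131423
a = ȳ − b·x̄ = 20.15 − 2.131423·7.1667 = 4.874734
ŷ(9) = a + b·9 = 4.874734 + 2.131423·9 = 24.057537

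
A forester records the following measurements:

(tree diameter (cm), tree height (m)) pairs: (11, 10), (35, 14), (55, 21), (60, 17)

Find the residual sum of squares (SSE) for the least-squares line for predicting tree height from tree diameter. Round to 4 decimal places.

n = 4, Σx = 161, Σy = 62, Σxy = 2775, Σx² = 7971, Σy² = 1026
Sxx = Σx² − (Σx)²/n = 7971 − 6480.25 = 1490.75
Sxy = Σxy − (Σx)(Σy)/n = 2775 − 2495.5 = 279.5
Syy = Σy² − (Σy)²/n = 1026 − 961 = 65
b = Sxy/Sxx = 279.5/1490.75 = 0.187490
SSE = Syy − b·Sxy = 65 − 0.187490·279.5 = 12.596680

12.5967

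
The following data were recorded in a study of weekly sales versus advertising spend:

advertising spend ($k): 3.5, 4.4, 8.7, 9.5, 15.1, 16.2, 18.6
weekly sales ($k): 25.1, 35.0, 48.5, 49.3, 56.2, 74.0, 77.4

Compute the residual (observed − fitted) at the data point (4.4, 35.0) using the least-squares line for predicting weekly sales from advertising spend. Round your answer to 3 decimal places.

n = 7, Σx = 76, Σy = 365.5, Σxy = 4619.21, Σx² = 1033.96
Sxx = Σx² − (Σx)²/n = 1033.96 − 825.142857 = 208.817143
Sxy = Σxy − (Σx)(Σy)/n = 4619.21 − 3968.285714 = 650.924286
b = Sxy/Sxx = 650.924286/208.817143 = 3.117198
a = ȳ − b·x̄ = 52.214286 − 3.117198·10.857143 = 18.370427
ŷ(4.4) = 18.370427 + 3.117198·4.4 = 32.086096
residual = y − ŷ = 35.0 − 32.086096 = 2.913904

2.914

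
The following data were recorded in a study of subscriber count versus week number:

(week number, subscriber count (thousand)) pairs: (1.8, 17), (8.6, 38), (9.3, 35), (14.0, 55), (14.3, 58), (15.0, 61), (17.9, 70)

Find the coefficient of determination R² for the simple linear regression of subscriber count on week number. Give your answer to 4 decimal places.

n = 7, Σx = 80.9, Σy = 334, Σxy = 4450.3, Σx² = 1109.59, Σy² = 17968
Sxx = Σx² − (Σx)²/n = 1109.59 − 934.972857 = 174.617143
Sxy = Σxy − (Σx)(Σy)/n = 4450.3 − 3860.085714 = 590.214286
Syy = Σy² − (Σy)²/n = 17968 − 15936.571429 = 2031.428571
R² = Sxy²/(Sxx·Syy) = (590.214286)²/(174.617143·2031.428571) = 0.982044

0.9820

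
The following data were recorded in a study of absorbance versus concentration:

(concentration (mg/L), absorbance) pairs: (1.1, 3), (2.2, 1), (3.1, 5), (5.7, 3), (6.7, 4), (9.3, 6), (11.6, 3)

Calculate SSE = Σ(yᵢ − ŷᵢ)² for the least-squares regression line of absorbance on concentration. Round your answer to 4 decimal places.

13.5994

n = 7, Σx = 39.7, Σy = 25, Σxy = 155.5, Σx² = 314.09, Σy² = 105
Sxx = Σx² − (Σx)²/n = 314.09 − 225.155714 = 88.934286
Sxy = Σxy − (Σx)(Σy)/n = 155.5 − 141.785714 = 13.714286
Syy = Σy² − (Σy)²/n = 105 − 89.285714 = 15.714286
b = Sxy/Sxx = 13.714286/88.934286 = 0.154207
SSE = Syy − b·Sxy = 15.714286 − 0.154207·13.714286 = 13.599447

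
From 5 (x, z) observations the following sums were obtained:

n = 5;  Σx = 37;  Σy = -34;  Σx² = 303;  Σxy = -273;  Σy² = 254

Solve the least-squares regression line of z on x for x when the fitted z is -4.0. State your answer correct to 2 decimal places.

Sxx = Σx² − (Σx)²/n = 303 − 273.8 = 29.2
Sxy = Σxy − (Σx)(Σy)/n = -273 − (-251.6) = -21.4
b = Sxy/Sxx = -21.4/29.2 = -0.732877
a = ȳ − b·x̄ = -6.8 − (-0.732877)·7.4 = -1.376712
Set a + b·x = -4.0: x = (-4.0 − (-1.376712)) / (-0.732877) = 3.579439

3.58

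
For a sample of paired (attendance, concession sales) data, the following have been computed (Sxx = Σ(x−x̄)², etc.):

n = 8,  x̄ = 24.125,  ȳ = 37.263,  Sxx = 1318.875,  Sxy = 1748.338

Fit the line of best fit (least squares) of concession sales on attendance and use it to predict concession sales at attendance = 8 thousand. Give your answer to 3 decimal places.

b = Sxy/Sxx = 1748.338/1318.875 = 1.325628
a = ȳ − b·x̄ = 37.263 − 1.325628·24.125 = 5.282218
ŷ(8) = a + b·8 = 5.282218 + 1.325628·8 = 15.887244

15.887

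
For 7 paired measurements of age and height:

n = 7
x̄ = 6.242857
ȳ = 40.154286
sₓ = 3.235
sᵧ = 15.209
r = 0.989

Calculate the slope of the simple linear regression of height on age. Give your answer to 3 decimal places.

b = r · sᵧ/sₓ = 0.989 · 15.209/3.235 = 4.649676

4.650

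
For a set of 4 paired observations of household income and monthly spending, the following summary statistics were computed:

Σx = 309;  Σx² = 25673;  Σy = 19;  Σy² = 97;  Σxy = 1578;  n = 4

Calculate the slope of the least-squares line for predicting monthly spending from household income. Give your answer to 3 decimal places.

Sxx = Σx² − (Σx)²/n = 25673 − 23870.25 = 1802.75
Sxy = Σxy − (Σx)(Σy)/n = 1578 − 1467.75 = 110.25
b = Sxy/Sxx = 110.25/1802.75 = 0.061157

0.061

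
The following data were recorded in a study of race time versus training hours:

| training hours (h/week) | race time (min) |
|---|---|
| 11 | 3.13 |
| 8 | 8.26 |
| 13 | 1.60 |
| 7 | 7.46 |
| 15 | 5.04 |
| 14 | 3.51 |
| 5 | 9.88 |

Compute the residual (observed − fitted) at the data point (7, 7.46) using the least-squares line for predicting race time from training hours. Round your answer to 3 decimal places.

n = 7, Σx = 73, Σy = 38.88, Σxy = 347.67, Σx² = 849
Sxx = Σx² − (Σx)²/n = 849 − 761.285714 = 87.714286
Sxy = Σxy − (Σx)(Σy)/n = 347.67 − 405.462857 = -57.792857
b = Sxy/Sxx = -57.792857/87.714286 = -0.658876
a = ȳ − b·x̄ = 5.554286 − (-0.658876)·10.428571 = 12.425423
ŷ(7) = 12.425423 + (-0.658876)·7 = 7.813290
residual = y − ŷ = 7.46 − 7.813290 = -0.353290

-0.353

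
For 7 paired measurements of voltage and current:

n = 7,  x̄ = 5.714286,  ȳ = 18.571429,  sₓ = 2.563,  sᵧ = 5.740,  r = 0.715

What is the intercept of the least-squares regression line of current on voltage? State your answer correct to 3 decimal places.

b = r · sᵧ/sₓ = 0.715 · 5.74/2.563 = 1.601288
a = ȳ − b·x̄ = 18.571429 − 1.601288·5.714286 = 9.421214

9.421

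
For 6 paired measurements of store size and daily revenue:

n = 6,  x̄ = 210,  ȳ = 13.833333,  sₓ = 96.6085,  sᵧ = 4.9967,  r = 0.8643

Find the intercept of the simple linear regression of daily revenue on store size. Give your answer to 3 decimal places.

4.446

b = r · sᵧ/sₓ = 0.8643 · 4.9967/96.6085 = 0.044703
a = ȳ − b·x̄ = 13.833333 − 0.044703·210 = 4.445794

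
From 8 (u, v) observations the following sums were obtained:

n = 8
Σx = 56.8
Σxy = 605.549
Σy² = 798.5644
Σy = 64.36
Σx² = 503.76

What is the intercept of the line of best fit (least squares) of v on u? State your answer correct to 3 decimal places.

-2.455

Sxx = Σx² − (Σx)²/n = 503.76 − 403.28 = 100.48
Sxy = Σxy − (Σx)(Σy)/n = 605.549 − 456.956 = 148.593
b = Sxy/Sxx = 148.593/100.48 = 1.478832
a = ȳ − b·x̄ = 8.045 − 1.478832·7.1 = -2.454704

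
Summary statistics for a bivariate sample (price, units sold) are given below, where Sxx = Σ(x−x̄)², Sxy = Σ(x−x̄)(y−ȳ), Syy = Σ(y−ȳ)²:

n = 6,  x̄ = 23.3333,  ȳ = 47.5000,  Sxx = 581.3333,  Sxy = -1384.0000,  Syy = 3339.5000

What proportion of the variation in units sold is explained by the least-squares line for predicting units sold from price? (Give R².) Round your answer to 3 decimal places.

R² = Sxy²/(Sxx·Syy) = (-1384)²/(581.3333·3339.5) = 0.986655

0.987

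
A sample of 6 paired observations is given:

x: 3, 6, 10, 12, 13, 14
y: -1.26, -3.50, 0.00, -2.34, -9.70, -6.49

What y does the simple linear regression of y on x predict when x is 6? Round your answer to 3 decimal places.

-2.126

n = 6, Σx = 58, Σy = -23.29, Σxy = -269.82, Σx² = 654
Sxx = Σx² − (Σx)²/n = 654 − 560.666667 = 93.333333
Sxy = Σxy − (Σx)(Σy)/n = -269.82 − (-225.136667) = -44.683333
b = Sxy/Sxx = -44.683333/93.333333 = -0.47875
a = ȳ − b·x̄ = -3.881667 − (-0.47875)·9.666667 = 0.74625
ŷ(6) = a + b·6 = 0.74625 + (-0.47875)·6 = -2.12625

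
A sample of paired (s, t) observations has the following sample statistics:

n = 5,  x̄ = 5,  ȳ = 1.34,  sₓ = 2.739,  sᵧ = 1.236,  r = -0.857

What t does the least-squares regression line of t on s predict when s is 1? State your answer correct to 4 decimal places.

b = r · sᵧ/sₓ = -0.857 · 1.236/2.739 = -0.386729
a = ȳ − b·x̄ = 1.34 − (-0.386729)·5 = 3.273647
ŷ(1) = a + b·1 = 3.273647 + (-0.386729)·1 = 2.886918

2.8869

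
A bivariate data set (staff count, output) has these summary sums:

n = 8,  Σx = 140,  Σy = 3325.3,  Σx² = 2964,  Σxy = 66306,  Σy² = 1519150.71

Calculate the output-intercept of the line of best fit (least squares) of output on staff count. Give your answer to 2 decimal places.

Sxx = Σx² − (Σx)²/n = 2964 − 2450 = 514
Sxy = Σxy − (Σx)(Σy)/n = 66306 − 58192.75 = 8113.25
b = Sxy/Sxx = 8113.25/514 = 15.784533
a = ȳ − b·x̄ = 415.6625 − 15.784533·17.5 = 139.433171

139.43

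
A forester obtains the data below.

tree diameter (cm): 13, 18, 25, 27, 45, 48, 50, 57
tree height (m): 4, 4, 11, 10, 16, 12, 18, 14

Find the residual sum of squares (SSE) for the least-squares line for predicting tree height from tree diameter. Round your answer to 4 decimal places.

n = 8, Σx = 283, Σy = 89, Σxy = 3663, Σx² = 11925, Σy² = 1173
Sxx = Σx² − (Σx)²/n = 11925 − 10011.125 = 1913.875
Sxy = Σxy − (Σx)(Σy)/n = 3663 − 3148.375 = 514.625
Syy = Σy² − (Σy)²/n = 1173 − 990.125 = 182.875
b = Sxy/Sxx = 514.625/1913.875 = 0.268892
SSE = Syy − b·Sxy = 182.875 − 0.268892·514.625 = 44.496636

44.4966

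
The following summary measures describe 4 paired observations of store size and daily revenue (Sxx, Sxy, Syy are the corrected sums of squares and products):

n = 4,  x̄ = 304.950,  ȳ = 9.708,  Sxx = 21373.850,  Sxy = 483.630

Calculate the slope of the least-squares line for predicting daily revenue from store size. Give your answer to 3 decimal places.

b = Sxy/Sxx = 483.63/21373.85 = 0.022627

0.023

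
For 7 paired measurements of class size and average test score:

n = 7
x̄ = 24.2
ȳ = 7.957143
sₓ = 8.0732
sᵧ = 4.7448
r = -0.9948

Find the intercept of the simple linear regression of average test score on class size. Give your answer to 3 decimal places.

22.106

b = r · sᵧ/sₓ = -0.9948 · 4.7448/8.0732 = -0.584666
a = ȳ − b·x̄ = 7.957143 − (-0.584666)·24.2 = 22.106065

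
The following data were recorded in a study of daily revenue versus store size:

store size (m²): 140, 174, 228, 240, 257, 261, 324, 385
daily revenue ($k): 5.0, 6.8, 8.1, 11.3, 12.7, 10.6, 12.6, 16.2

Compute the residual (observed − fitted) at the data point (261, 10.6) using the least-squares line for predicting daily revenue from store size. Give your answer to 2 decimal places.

n = 8, Σx = 2009, Σy = 83.3, Σxy = 22791.9, Σx² = 546831
Sxx = Σx² − (Σx)²/n = 546831 − 504510.125 = 42320.875
Sxy = Σxy − (Σx)(Σy)/n = 22791.9 − 20918.7125 = 1873.1875
b = Sxy/Sxx = 1873.1875/42320.875 = 0.044262
a = ȳ − b·x̄ = 10.4125 − 0.044262·251.125 = -0.702682
ŷ(261) = -0.702682 + 0.044262·261 = 10.849583
residual = y − ŷ = 10.6 − 10.849583 = -0.249583

-0.25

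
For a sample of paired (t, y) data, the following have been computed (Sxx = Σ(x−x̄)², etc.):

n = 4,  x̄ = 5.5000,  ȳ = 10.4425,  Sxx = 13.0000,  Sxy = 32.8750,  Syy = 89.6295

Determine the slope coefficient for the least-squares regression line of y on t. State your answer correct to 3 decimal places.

b = Sxy/Sxx = 32.875/13 = 2.528846

2.529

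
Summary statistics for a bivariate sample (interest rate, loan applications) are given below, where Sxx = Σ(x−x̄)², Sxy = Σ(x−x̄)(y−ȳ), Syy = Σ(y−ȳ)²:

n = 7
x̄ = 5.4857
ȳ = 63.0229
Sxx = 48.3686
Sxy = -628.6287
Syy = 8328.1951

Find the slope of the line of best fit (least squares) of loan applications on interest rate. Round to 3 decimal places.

b = Sxy/Sxx = -628.6287/48.3686 = -12.996628

-12.997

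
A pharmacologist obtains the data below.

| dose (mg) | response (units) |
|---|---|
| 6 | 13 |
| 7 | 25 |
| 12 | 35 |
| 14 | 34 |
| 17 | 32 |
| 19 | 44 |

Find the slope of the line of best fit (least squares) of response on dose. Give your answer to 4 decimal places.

1.7564

n = 6, Σx = 75, Σy = 183, Σxy = 2529, Σx² = 1075
Sxx = Σx² − (Σx)²/n = 1075 − 937.5 = 137.5
Sxy = Σxy − (Σx)(Σy)/n = 2529 − 2287.5 = 241.5
b = Sxy/Sxx = 241.5/137.5 = 1.756364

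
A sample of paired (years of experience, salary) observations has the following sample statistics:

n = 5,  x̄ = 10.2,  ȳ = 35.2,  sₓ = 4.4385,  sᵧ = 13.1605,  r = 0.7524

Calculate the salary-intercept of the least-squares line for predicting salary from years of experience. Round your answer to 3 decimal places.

b = r · sᵧ/sₓ = 0.7524 · 13.1605/4.4385 = 2.230925
a = ȳ − b·x̄ = 35.2 − 2.230925·10.2 = 12.444566

12.445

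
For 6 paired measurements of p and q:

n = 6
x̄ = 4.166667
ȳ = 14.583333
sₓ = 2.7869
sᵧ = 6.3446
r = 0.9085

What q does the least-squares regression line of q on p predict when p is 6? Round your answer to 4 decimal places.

18.3752

b = r · sᵧ/sₓ = 0.9085 · 6.3446/2.7869 = 2.068273
a = ȳ − b·x̄ = 14.583333 − 2.068273·4.166667 = 5.965530
ŷ(6) = a + b·6 = 5.965530 + 2.068273·6 = 18.375166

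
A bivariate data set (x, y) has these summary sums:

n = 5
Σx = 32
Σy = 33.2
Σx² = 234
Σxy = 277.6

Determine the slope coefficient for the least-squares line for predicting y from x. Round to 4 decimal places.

2.2301

Sxx = Σx² − (Σx)²/n = 234 − 204.8 = 29.2
Sxy = Σxy − (Σx)(Σy)/n = 277.6 − 212.48 = 65.12
b = Sxy/Sxx = 65.12/29.2 = 2.230137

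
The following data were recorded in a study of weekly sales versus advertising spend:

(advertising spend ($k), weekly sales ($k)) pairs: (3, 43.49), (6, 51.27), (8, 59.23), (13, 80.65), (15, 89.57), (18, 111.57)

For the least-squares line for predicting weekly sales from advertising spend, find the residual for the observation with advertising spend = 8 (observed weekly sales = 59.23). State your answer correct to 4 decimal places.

n = 6, Σx = 63, Σy = 435.78, Σxy = 5312.19, Σx² = 827
Sxx = Σx² − (Σx)²/n = 827 − 661.5 = 165.5
Sxy = Σxy − (Σx)(Σy)/n = 5312.19 − 4575.69 = 736.5
b = Sxy/Sxx = 736.5/165.5 = 4.450151
a = ȳ − b·x̄ = 72.63 − 4.450151·10.5 = 25.903414
ŷ(8) = 25.903414 + 4.450151·8 = 61.504622
residual = y − ŷ = 59.23 − 61.504622 = -2.274622

-2.2746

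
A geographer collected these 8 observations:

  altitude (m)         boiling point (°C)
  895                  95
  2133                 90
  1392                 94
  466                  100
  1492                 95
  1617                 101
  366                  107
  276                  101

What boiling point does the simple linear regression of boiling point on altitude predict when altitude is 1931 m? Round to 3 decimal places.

n = 8, Σx = 8637, Σy = 783, Σxy = 826538, Σx² = 12556419
Sxx = Σx² − (Σx)²/n = 12556419 − 9324721.125 = 3231697.875
Sxy = Σxy − (Σx)(Σy)/n = 826538 − 845346.375 = -18808.375
b = Sxy/Sxx = -18808.375/3231697.875 = -0.005820
a = ȳ − b·x̄ = 97.875 − (-0.005820)·1079.625 = 104.158382
ŷ(1931) = a + b·1931 = 104.158382 + (-0.005820)·1931 = 92.920026

92.920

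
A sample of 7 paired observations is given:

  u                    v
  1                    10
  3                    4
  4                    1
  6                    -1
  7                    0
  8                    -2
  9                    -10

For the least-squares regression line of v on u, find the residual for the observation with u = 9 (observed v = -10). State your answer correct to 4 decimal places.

-3.3276

n = 7, Σx = 38, Σy = 2, Σxy = -86, Σx² = 256
Sxx = Σx² − (Σx)²/n = 256 − 206.285714 = 49.714286
Sxy = Σxy − (Σx)(Σy)/n = -86 − 10.857143 = -96.857143
b = Sxy/Sxx = -96.857143/49.714286 = -1.948276
a = ȳ − b·x̄ = 0.285714 − (-1.948276)·5.428571 = 10.862069
ŷ(9) = 10.862069 + (-1.948276)·9 = -6.672414
residual = y − ŷ = -10 − (-6.672414) = -3.327586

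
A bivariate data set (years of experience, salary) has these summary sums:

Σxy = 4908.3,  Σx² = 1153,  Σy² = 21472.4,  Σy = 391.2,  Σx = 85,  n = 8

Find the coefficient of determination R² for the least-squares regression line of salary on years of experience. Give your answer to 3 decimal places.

0.966

Sxx = Σx² − (Σx)²/n = 1153 − 903.125 = 249.875
Sxy = Σxy − (Σx)(Σy)/n = 4908.3 − 4156.5 = 751.8
Syy = Σy² − (Σy)²/n = 21472.4 − 19129.68 = 2342.72
R² = Sxy²/(Sxx·Syy) = (751.8)²/(249.875·2342.72) = 0.965520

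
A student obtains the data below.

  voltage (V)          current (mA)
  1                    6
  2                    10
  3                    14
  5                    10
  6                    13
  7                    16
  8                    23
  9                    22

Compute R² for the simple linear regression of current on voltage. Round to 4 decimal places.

n = 8, Σx = 41, Σy = 114, Σxy = 690, Σx² = 269, Σy² = 1870
Sxx = Σx² − (Σx)²/n = 269 − 210.125 = 58.875
Sxy = Σxy − (Σx)(Σy)/n = 690 − 584.25 = 105.75
Syy = Σy² − (Σy)²/n = 1870 − 1624.5 = 245.5
R² = Sxy²/(Sxx·Syy) = (105.75)²/(58.875·245.5) = 0.773710

0.7737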